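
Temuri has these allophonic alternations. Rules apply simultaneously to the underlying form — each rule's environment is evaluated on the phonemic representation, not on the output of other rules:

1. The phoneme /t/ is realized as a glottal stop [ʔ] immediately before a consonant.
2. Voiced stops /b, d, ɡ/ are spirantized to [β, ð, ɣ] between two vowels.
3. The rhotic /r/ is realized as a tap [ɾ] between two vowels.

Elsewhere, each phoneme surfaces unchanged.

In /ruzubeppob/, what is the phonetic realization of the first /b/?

[β]

/b/ (between /u/ and /e/): between two vowels, so rule 2 applies → [β].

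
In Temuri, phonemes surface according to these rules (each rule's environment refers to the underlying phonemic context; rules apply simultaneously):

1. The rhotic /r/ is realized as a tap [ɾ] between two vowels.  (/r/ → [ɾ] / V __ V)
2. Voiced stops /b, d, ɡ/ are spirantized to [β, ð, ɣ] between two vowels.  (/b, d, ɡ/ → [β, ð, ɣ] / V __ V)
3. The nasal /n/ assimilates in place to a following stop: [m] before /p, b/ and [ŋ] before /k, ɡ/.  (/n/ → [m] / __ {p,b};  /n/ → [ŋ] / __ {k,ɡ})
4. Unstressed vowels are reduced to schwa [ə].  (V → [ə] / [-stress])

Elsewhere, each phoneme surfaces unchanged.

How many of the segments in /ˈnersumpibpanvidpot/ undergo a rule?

5

Segments that undergo a rule: /u/ → [ə] (rule 4); /i/ → [ə] (rule 4); /a/ → [ə] (rule 4); /i/ → [ə] (rule 4); /o/ → [ə] (rule 4).
All other segments surface unchanged.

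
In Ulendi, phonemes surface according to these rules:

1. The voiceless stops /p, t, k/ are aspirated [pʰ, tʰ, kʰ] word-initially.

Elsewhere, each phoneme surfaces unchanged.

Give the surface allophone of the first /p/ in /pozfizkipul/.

[pʰ]

/p/ meets the environment for rule 1 (word-initially) → [pʰ].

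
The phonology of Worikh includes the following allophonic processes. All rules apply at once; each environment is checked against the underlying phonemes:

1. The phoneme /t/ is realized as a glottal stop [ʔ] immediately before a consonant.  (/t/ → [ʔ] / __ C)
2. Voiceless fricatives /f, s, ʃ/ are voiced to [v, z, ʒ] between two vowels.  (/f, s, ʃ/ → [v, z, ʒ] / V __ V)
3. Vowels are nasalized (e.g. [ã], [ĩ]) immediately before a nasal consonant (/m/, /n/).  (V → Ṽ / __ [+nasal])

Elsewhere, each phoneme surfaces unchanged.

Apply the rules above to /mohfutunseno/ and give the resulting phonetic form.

/m/ stays [m].
/o/ (between /m/ and /h/) is in the target of rule 3 but the environment (before a nasal consonant) is not met → [o].
/h/ (between /o/ and /f/) is unaffected → [h].
/f/ — between /h/ and /u/; rule 2 does not apply here → [f].
/u/ (between /f/ and /t/) fails the environment for rule 3, so it stays [u].
/t/ (between /u/ and /u/) fails the environment for rule 1, so it stays [t].
Rule 3 applies to /u/ (between /t/ and /n/: before a nasal consonant) → [ũ].
/n/ (between /u/ and /s/): no rule targets it → [n].
/s/ — between /n/ and /e/; rule 2 does not apply here → [s].
/e/ (between /s/ and /n/): before a nasal consonant, so rule 3 applies → [ẽ].
/n/ — not in any rule's target class → [n].
/o/ (word-final) is in the target of rule 3 but the environment (before a nasal consonant) is not met → [o].

[mohfutũnsẽno]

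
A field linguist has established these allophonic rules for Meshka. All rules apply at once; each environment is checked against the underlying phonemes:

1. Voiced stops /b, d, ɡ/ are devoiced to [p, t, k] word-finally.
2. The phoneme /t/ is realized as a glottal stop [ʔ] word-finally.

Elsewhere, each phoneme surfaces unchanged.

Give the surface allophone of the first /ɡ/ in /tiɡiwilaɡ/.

/ɡ/ (between /i/ and /i/) is in the target of rule 1 but the environment (word-finally) is not met → [ɡ].

[ɡ]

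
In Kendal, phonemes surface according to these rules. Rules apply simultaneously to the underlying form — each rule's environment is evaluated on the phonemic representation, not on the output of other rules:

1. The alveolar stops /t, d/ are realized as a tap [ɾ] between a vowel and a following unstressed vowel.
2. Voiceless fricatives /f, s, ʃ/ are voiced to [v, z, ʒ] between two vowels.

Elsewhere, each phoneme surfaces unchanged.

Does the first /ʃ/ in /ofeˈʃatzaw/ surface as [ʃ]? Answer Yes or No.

No

/ʃ/ (between /e/ and /a/) occurs between two vowels → [ʒ] by rule 2.
The actual realization is [ʒ], not [ʃ].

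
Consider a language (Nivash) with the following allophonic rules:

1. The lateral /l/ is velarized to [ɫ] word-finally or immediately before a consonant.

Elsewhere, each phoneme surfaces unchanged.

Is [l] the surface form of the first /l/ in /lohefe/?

Yes

/l/ (word-initial): rule 1 targets it, but not word-finally or immediately before a consonant → unchanged [l].
The actual realization is [l], which matches [l].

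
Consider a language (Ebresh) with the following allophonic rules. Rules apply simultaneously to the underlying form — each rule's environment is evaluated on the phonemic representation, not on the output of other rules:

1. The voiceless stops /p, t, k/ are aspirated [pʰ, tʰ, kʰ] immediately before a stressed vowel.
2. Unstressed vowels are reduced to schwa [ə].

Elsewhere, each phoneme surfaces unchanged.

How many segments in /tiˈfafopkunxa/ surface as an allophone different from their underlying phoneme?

4

Segments that undergo a rule: /i/ → [ə] (rule 2); /o/ → [ə] (rule 2); /u/ → [ə] (rule 2); /a/ → [ə] (rule 2).
All other segments surface unchanged.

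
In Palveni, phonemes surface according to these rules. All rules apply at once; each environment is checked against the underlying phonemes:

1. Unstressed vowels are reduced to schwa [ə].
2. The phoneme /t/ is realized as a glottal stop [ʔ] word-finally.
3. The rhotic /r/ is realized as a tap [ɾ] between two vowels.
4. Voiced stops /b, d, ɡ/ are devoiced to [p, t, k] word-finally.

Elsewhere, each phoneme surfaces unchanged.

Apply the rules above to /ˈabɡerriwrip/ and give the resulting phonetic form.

[ˈabɡərrəwrəp]

/a/ (word-initial): rule 1 targets it, but not in an unstressed syllable → unchanged [a].
/b/ — between /a/ and /ɡ/; rule 4 does not apply here → [b].
/ɡ/ (between /b/ and /e/) is in the target of rule 4 but the environment (word-finally) is not met → [ɡ].
Rule 1 applies to /e/ (between /ɡ/ and /r/: in an unstressed syllable) → [ə].
/r/ — between /e/ and /r/; rule 3 does not apply here → [r].
/r/ — between /r/ and /i/; rule 3 does not apply here → [r].
Rule 1 applies to /i/ (between /r/ and /w/: in an unstressed syllable) → [ə].
/w/ (between /i/ and /r/) is unaffected → [w].
/r/ (between /w/ and /i/) fails the environment for rule 3, so it stays [r].
/i/ (between /r/ and /p/) occurs in an unstressed syllable → [ə] by rule 1.
/p/ — not in any rule's target class → [p].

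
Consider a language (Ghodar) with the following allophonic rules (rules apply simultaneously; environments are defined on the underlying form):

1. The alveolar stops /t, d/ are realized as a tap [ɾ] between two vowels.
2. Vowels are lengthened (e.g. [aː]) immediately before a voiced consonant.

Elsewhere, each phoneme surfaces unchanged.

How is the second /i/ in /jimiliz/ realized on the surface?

[iː]

Rule 2 applies to /i/ (between /m/ and /l/: before a voiced consonant) → [iː].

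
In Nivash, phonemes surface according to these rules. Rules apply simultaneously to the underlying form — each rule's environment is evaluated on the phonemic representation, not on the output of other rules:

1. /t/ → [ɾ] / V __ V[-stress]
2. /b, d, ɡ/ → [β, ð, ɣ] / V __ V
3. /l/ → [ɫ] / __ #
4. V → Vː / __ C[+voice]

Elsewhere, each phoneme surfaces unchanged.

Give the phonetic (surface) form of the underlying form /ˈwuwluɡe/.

[ˈwuːwluːɣe]

/w/ stays [w].
/u/ (between /w/ and /w/): before a voiced consonant, so rule 4 applies → [uː].
/w/ — not in any rule's target class → [w].
/l/ (between /w/ and /u/) is in the target of rule 3 but the environment (word-finally) is not met → [l].
/u/ meets the environment for rule 4 (before a voiced consonant) → [uː].
/ɡ/ (between /u/ and /e/): between two vowels, so rule 2 applies → [ɣ].
/e/ (word-final) fails the environment for rule 4, so it stays [e].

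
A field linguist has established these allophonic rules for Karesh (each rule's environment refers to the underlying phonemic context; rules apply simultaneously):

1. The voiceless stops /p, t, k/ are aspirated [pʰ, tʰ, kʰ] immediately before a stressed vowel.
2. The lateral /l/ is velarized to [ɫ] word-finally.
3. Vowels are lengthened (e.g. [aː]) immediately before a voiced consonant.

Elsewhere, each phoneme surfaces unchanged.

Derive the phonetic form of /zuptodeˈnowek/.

[zuptoːdeːˈnoːwek]

/z/ stays [z].
/u/ (between /z/ and /p/) fails the environment for rule 3, so it stays [u].
/p/ (between /u/ and /t/) is in the target of rule 1 but the environment (immediately before a stressed vowel) is not met → [p].
/t/ (between /p/ and /o/): rule 1 targets it, but not immediately before a stressed vowel → unchanged [t].
/o/ (between /t/ and /d/): before a voiced consonant, so rule 3 applies → [oː].
/d/ stays [d].
Rule 3 applies to /e/ (between /d/ and /n/: before a voiced consonant) → [eː].
/n/ (between /e/ and /o/) is unaffected → [n].
Rule 3 applies to /o/ (between /n/ and /w/: before a voiced consonant) → [oː].
/w/ (between /o/ and /e/) is unaffected → [w].
/e/ — between /w/ and /k/; rule 3 does not apply here → [e].
/k/ (word-final) fails the environment for rule 1, so it stays [k].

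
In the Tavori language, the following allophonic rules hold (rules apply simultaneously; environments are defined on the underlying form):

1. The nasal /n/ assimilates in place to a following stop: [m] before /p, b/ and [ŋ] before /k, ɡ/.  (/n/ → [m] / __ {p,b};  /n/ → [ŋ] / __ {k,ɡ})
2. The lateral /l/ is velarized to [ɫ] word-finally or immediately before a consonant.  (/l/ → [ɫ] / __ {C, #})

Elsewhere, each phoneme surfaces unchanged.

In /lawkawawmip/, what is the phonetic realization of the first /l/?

[l]

/l/ — word-initial; rule 2 does not apply here → [l].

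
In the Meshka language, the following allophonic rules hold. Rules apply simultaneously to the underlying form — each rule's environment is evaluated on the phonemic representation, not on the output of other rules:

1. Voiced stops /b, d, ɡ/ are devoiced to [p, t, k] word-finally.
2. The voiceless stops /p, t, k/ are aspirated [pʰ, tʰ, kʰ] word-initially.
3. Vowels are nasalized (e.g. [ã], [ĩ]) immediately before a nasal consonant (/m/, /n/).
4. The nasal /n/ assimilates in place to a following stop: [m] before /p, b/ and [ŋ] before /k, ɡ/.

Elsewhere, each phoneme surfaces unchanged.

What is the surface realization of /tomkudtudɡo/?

/t/ (word-initial): word-initially, so rule 2 applies → [tʰ].
/o/ meets the environment for rule 3 (before a nasal consonant) → [õ].
/k/ — between /m/ and /u/; rule 2 does not apply here → [k].
/u/ — between /k/ and /d/; rule 3 does not apply here → [u].
/d/ (between /u/ and /t/) fails the environment for rule 1, so it stays [d].
/t/ (between /d/ and /u/) fails the environment for rule 2, so it stays [t].
/u/ (between /t/ and /d/): rule 3 targets it, but not before a nasal consonant → unchanged [u].
/d/ — between /u/ and /ɡ/; rule 1 does not apply here → [d].
/ɡ/ (between /d/ and /o/) fails the environment for rule 1, so it stays [ɡ].
/o/ (word-final): rule 3 targets it, but not before a nasal consonant → unchanged [o].

[tʰõmkudtudɡo]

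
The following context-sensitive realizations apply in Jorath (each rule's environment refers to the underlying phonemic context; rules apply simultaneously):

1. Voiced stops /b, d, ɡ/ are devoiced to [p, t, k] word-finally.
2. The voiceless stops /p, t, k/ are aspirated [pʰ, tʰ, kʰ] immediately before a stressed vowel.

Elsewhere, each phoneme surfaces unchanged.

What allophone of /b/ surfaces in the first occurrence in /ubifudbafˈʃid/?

[b]

/b/ (between /u/ and /i/) fails the environment for rule 1, so it stays [b].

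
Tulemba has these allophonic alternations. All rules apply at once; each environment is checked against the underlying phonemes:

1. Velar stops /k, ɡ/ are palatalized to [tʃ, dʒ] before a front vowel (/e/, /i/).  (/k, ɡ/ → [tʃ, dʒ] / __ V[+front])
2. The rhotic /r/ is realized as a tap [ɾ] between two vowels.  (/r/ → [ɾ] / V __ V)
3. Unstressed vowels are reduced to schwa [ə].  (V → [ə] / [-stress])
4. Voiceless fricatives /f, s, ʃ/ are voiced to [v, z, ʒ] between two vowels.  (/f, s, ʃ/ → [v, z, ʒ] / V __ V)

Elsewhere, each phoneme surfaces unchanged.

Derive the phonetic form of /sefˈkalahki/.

/s/ (word-initial): rule 4 targets it, but not between two vowels → unchanged [s].
/e/ — between /s/ and /f/, in an unstressed syllable — surfaces as [ə] (rule 3).
/f/ (between /e/ and /k/) fails the environment for rule 4, so it stays [f].
/k/ — between /f/ and /a/; rule 1 does not apply here → [k].
/a/ — between /k/ and /l/; rule 3 does not apply here → [a].
/l/ stays [l].
Rule 3 applies to /a/ (between /l/ and /h/: in an unstressed syllable) → [ə].
/h/ stays [h].
/k/ meets the environment for rule 1 (before a front vowel) → [tʃ].
/i/ meets the environment for rule 3 (in an unstressed syllable) → [ə].

[səfˈkaləhtʃə]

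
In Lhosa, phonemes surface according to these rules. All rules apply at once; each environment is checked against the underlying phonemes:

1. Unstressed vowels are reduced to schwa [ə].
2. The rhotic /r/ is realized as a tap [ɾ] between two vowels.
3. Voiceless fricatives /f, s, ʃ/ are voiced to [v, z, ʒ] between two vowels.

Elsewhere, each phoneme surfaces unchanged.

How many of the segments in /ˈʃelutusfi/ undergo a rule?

Segments that undergo a rule: /u/ → [ə] (rule 1); /u/ → [ə] (rule 1); /i/ → [ə] (rule 1).
All other segments surface unchanged.

3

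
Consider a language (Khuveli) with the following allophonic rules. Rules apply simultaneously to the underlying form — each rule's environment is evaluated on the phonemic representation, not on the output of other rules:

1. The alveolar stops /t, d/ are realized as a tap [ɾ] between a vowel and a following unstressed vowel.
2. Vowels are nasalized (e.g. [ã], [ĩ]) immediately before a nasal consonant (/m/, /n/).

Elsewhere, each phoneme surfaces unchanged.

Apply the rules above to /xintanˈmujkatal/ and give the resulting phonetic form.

[xĩntãnˈmujkaɾal]

/x/ — not in any rule's target class → [x].
Rule 2 applies to /i/ (between /x/ and /n/: before a nasal consonant) → [ĩ].
/n/ (between /i/ and /t/): no rule targets it → [n].
/t/ (between /n/ and /a/) is in the target of rule 1 but the environment (between a vowel and a following unstressed vowel) is not met → [t].
Rule 2 applies to /a/ (between /t/ and /n/: before a nasal consonant) → [ã].
/n/ (between /a/ and /m/) is unaffected → [n].
/m/ (between /n/ and /u/): no rule targets it → [m].
/u/ (between /m/ and /j/): rule 2 targets it, but not before a nasal consonant → unchanged [u].
/j/ (between /u/ and /k/) is unaffected → [j].
/k/ — not in any rule's target class → [k].
/a/ (between /k/ and /t/) fails the environment for rule 2, so it stays [a].
Rule 1 applies to /t/ (between /a/ and /a/: between a vowel and a following unstressed vowel) → [ɾ].
/a/ (between /t/ and /l/) fails the environment for rule 2, so it stays [a].
/l/ (word-final) is unaffected → [l].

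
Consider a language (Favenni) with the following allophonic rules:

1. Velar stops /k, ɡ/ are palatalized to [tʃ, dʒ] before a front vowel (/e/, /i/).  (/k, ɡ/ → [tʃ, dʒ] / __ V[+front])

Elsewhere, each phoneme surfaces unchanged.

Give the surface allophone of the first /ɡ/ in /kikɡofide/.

/ɡ/ (between /k/ and /o/) is in the target of rule 1 but the environment (before a front vowel) is not met → [ɡ].

[ɡ]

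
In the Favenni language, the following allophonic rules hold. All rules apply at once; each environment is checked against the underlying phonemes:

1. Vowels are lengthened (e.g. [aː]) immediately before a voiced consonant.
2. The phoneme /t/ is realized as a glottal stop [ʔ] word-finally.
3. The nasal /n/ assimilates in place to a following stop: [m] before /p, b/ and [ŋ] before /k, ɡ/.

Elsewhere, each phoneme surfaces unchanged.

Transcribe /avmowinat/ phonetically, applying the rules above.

[aːvmoːwiːnaʔ]

/a/ (word-initial): before a voiced consonant, so rule 1 applies → [aː].
Rule 1 applies to /o/ (between /m/ and /w/: before a voiced consonant) → [oː].
Rule 1 applies to /i/ (between /w/ and /n/: before a voiced consonant) → [iː].
/n/ (between /i/ and /a/): rule 3 targets it, but not before a labial or velar stop → unchanged [n].
/a/ (between /n/ and /t/) fails the environment for rule 1, so it stays [a].
/t/ — word-final, word-finally — surfaces as [ʔ] (rule 2).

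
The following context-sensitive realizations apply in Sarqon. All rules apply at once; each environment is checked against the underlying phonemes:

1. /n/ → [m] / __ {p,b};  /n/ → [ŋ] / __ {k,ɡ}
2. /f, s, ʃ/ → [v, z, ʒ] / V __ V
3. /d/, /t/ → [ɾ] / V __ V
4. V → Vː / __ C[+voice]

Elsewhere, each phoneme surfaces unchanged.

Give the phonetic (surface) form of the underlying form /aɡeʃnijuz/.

[aːɡeʃniːjuːz]

/a/ (word-initial): before a voiced consonant, so rule 4 applies → [aː].
/ɡ/ — not in any rule's target class → [ɡ].
/e/ (between /ɡ/ and /ʃ/) fails the environment for rule 4, so it stays [e].
/ʃ/ (between /e/ and /n/) is in the target of rule 2 but the environment (between two vowels) is not met → [ʃ].
/n/ (between /ʃ/ and /i/) is in the target of rule 1 but the environment (before a labial or velar stop) is not met → [n].
/i/ — between /n/ and /j/, before a voiced consonant — surfaces as [iː] (rule 4).
/j/ (between /i/ and /u/) is unaffected → [j].
/u/ (between /j/ and /z/) occurs before a voiced consonant → [uː] by rule 4.
/z/ (word-final): no rule targets it → [z].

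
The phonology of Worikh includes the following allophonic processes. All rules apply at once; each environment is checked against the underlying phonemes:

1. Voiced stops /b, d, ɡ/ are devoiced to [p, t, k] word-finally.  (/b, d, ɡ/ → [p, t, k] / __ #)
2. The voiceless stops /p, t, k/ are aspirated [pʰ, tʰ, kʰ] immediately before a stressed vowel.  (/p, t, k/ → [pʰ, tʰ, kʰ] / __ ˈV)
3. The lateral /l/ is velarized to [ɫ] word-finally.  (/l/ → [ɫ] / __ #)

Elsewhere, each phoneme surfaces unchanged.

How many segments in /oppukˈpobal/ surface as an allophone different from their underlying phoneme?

Segments that undergo a rule: /p/ → [pʰ] (rule 2); /l/ → [ɫ] (rule 3).
All other segments surface unchanged.

2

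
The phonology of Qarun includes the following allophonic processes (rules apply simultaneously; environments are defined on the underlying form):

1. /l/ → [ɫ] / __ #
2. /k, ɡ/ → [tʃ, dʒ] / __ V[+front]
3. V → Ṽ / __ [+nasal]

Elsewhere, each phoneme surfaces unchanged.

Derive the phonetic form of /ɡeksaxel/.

[dʒeksaxeɫ]

/ɡ/ meets the environment for rule 2 (before a front vowel) → [dʒ].
/e/ (between /ɡ/ and /k/): rule 3 targets it, but not before a nasal consonant → unchanged [e].
/k/ (between /e/ and /s/): rule 2 targets it, but not before a front vowel → unchanged [k].
/a/ (between /s/ and /x/) fails the environment for rule 3, so it stays [a].
/e/ — between /x/ and /l/; rule 3 does not apply here → [e].
/l/ — word-final, word-finally — surfaces as [ɫ] (rule 1).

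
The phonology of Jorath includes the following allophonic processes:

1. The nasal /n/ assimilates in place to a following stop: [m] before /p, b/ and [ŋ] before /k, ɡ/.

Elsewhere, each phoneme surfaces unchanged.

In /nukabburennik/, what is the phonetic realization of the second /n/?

[n]

/n/ — between /e/ and /n/; rule 1 does not apply here → [n].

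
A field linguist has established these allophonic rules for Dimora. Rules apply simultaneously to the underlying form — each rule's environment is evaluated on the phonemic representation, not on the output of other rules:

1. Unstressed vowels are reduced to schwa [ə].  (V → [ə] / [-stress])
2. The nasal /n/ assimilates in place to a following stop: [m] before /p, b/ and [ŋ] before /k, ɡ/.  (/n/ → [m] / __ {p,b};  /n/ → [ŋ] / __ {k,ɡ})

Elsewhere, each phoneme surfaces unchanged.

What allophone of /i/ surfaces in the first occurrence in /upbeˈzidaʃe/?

[i]

/i/ (between /z/ and /d/): rule 1 targets it, but not in an unstressed syllable → unchanged [i].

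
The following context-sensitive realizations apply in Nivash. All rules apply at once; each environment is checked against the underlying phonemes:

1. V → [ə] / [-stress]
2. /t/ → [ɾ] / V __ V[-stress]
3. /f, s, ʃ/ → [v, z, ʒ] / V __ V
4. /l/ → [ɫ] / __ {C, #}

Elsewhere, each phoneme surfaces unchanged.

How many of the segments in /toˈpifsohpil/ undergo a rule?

Segments that undergo a rule: /o/ → [ə] (rule 1); /o/ → [ə] (rule 1); /i/ → [ə] (rule 1); /l/ → [ɫ] (rule 4).
All other segments surface unchanged.

4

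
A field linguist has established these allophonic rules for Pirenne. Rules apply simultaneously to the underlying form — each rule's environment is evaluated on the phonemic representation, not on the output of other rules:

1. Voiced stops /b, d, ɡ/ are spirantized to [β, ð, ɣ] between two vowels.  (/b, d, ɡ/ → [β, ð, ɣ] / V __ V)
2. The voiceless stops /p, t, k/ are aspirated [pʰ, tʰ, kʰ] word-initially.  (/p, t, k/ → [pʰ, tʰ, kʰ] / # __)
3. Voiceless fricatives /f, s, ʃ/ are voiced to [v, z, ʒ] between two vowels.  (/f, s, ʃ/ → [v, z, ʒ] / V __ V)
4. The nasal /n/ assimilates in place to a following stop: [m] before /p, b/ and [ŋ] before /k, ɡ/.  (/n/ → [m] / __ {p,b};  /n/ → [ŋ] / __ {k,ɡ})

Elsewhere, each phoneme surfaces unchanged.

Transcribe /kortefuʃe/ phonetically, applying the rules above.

[kʰortevuʒe]

/k/ meets the environment for rule 2 (word-initially) → [kʰ].
/o/ (between /k/ and /r/) is unaffected → [o].
/r/ (between /o/ and /t/): no rule targets it → [r].
/t/ (between /r/ and /e/) fails the environment for rule 2, so it stays [t].
/e/ (between /t/ and /f/) is unaffected → [e].
Rule 3 applies to /f/ (between /e/ and /u/: between two vowels) → [v].
/u/ — not in any rule's target class → [u].
/ʃ/ meets the environment for rule 3 (between two vowels) → [ʒ].
/e/ — not in any rule's target class → [e].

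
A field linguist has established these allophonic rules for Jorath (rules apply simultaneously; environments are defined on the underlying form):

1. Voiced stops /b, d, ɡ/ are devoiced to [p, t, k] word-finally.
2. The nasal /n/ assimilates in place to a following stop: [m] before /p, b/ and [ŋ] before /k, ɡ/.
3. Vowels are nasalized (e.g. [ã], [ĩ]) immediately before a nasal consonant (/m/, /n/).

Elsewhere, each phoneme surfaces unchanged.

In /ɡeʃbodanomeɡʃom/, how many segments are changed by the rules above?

Segments that undergo a rule: /a/ → [ã] (rule 3); /o/ → [õ] (rule 3); /o/ → [õ] (rule 3).
All other segments surface unchanged.

3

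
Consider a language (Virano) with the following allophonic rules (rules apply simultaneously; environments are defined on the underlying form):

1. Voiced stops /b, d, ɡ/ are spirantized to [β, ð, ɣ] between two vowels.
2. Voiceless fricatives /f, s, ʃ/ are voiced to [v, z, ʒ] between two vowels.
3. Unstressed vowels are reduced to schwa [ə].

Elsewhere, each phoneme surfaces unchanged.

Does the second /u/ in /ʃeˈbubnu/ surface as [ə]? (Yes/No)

/u/ — word-final, in an unstressed syllable — surfaces as [ə] (rule 3).
The actual realization is [ə], which matches [ə].

Yes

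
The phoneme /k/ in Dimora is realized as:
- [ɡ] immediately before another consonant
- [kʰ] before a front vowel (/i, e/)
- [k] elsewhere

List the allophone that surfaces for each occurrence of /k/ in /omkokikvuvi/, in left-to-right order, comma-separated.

Occurrence 1 (position 3): no conditioning environment matches → elsewhere allophone [k].
Occurrence 2 (position 5): before a front vowel (/i, e/) → [kʰ].
Occurrence 3 (position 7): immediately before another consonant → [ɡ].

[k], [kʰ], [ɡ]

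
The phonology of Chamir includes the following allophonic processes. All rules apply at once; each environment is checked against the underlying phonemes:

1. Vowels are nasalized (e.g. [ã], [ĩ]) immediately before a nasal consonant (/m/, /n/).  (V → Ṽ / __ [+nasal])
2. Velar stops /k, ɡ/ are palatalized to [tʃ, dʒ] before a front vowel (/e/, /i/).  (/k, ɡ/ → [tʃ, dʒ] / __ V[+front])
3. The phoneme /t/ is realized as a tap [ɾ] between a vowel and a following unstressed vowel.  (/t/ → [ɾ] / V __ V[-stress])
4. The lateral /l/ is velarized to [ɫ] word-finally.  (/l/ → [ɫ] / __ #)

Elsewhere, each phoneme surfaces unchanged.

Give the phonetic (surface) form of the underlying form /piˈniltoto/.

/p/ (word-initial) is unaffected → [p].
/i/ — between /p/ and /n/, before a nasal consonant — surfaces as [ĩ] (rule 1).
/n/ (between /i/ and /i/) is unaffected → [n].
/i/ (between /n/ and /l/): rule 1 targets it, but not before a nasal consonant → unchanged [i].
/l/ (between /i/ and /t/) fails the environment for rule 4, so it stays [l].
/t/ (between /l/ and /o/) fails the environment for rule 3, so it stays [t].
/o/ — between /t/ and /t/; rule 1 does not apply here → [o].
/t/ — between /o/ and /o/, between a vowel and a following unstressed vowel — surfaces as [ɾ] (rule 3).
/o/ (word-final): rule 1 targets it, but not before a nasal consonant → unchanged [o].

[pĩˈniltoɾo]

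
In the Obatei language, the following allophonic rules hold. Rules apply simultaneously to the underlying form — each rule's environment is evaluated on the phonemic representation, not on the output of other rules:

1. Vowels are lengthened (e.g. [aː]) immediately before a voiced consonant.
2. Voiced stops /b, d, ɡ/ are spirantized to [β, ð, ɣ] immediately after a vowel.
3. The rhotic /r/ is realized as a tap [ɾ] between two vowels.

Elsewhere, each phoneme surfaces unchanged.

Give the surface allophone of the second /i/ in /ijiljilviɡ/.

/i/ meets the environment for rule 1 (before a voiced consonant) → [iː].

[iː]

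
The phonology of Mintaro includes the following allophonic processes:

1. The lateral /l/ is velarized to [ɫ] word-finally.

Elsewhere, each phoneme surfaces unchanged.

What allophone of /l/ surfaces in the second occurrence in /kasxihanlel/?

[ɫ]

/l/ (word-final): word-finally, so rule 1 applies → [ɫ].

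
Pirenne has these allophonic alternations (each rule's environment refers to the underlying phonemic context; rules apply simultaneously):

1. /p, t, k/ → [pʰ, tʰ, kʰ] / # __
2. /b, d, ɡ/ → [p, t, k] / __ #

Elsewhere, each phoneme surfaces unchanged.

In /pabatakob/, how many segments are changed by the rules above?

2

Segments that undergo a rule: /p/ → [pʰ] (rule 1); /b/ → [p] (rule 2).
All other segments surface unchanged.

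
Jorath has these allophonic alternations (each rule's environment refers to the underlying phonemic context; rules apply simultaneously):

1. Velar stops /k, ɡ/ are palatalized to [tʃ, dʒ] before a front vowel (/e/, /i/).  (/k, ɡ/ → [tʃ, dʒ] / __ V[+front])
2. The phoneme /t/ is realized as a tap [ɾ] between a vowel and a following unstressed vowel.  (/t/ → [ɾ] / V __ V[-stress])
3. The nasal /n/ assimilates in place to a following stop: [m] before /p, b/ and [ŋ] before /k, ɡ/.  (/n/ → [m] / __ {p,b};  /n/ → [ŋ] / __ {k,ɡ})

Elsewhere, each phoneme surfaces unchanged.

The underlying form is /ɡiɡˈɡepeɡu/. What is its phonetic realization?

[dʒiɡˈdʒepeɡu]

/ɡ/ — word-initial, before a front vowel — surfaces as [dʒ] (rule 1).
/i/ — not in any rule's target class → [i].
/ɡ/ (between /i/ and /ɡ/) is in the target of rule 1 but the environment (before a front vowel) is not met → [ɡ].
/ɡ/ (between /ɡ/ and /e/) occurs before a front vowel → [dʒ] by rule 1.
/e/ stays [e].
/p/ stays [p].
/e/ (between /p/ and /ɡ/): no rule targets it → [e].
/ɡ/ — between /e/ and /u/; rule 1 does not apply here → [ɡ].
/u/ (word-final): no rule targets it → [u].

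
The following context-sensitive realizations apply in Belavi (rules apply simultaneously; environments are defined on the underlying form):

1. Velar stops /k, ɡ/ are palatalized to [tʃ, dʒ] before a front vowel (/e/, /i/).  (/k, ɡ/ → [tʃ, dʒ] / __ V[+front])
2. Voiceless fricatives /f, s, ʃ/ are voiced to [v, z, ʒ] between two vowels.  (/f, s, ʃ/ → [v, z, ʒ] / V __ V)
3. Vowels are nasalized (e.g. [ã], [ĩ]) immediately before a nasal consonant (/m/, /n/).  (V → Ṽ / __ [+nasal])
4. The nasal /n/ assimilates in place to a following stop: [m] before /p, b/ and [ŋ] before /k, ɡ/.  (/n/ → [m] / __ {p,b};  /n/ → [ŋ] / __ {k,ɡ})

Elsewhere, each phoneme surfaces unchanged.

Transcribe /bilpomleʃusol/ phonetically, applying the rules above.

/b/ (word-initial): no rule targets it → [b].
/i/ (between /b/ and /l/) fails the environment for rule 3, so it stays [i].
/l/ (between /i/ and /p/) is unaffected → [l].
/p/ (between /l/ and /o/): no rule targets it → [p].
Rule 3 applies to /o/ (between /p/ and /m/: before a nasal consonant) → [õ].
/m/ — not in any rule's target class → [m].
/l/ (between /m/ and /e/) is unaffected → [l].
/e/ (between /l/ and /ʃ/) fails the environment for rule 3, so it stays [e].
/ʃ/ meets the environment for rule 2 (between two vowels) → [ʒ].
/u/ (between /ʃ/ and /s/) is in the target of rule 3 but the environment (before a nasal consonant) is not met → [u].
/s/ meets the environment for rule 2 (between two vowels) → [z].
/o/ (between /s/ and /l/) is in the target of rule 3 but the environment (before a nasal consonant) is not met → [o].
/l/ (word-final) is unaffected → [l].

[bilpõmleʒuzol]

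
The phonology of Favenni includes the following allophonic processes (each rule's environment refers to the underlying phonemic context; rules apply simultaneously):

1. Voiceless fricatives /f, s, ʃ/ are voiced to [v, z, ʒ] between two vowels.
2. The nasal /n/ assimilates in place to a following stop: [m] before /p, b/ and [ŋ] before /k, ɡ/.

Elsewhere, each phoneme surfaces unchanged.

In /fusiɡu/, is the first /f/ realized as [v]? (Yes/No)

No

/f/ — word-initial; rule 1 does not apply here → [f].
The actual realization is [f], not [v].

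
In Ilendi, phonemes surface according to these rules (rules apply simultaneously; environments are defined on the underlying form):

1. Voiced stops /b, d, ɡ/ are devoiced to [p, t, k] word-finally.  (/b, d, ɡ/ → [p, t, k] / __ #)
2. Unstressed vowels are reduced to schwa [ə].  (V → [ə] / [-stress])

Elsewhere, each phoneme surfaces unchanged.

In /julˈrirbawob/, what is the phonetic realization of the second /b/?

/b/ meets the environment for rule 1 (word-finally) → [p].

[p]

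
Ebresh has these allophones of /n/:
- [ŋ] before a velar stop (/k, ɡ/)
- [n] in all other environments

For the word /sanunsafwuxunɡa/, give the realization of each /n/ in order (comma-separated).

[n], [n], [ŋ]

Occurrence 1 (position 3): no conditioning environment matches → elsewhere allophone [n].
Occurrence 2 (position 5): no conditioning environment matches → elsewhere allophone [n].
Occurrence 3 (position 13): before a velar stop → [ŋ].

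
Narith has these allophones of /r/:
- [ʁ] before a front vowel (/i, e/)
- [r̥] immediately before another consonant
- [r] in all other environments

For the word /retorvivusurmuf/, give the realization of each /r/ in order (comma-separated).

[ʁ], [r̥], [r̥]

Occurrence 1 (position 1): before a front vowel (/i, e/) → [ʁ].
Occurrence 2 (position 5): immediately before another consonant → [r̥].
Occurrence 3 (position 12): immediately before another consonant → [r̥].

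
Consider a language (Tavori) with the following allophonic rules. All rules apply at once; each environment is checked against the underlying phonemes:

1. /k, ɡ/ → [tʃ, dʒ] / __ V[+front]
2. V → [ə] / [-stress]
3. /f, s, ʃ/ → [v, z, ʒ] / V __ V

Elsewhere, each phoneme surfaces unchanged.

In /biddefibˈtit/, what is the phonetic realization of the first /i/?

/i/ (between /b/ and /d/): in an unstressed syllable, so rule 2 applies → [ə].

[ə]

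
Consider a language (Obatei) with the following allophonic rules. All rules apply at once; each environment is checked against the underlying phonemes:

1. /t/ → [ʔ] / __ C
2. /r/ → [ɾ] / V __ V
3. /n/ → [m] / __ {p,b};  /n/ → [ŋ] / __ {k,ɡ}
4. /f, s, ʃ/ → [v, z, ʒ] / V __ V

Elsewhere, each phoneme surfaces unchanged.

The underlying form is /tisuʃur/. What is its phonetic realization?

/t/ (word-initial): rule 1 targets it, but not immediately before a consonant → unchanged [t].
Rule 4 applies to /s/ (between /i/ and /u/: between two vowels) → [z].
/ʃ/ (between /u/ and /u/) occurs between two vowels → [ʒ] by rule 4.
/r/ (word-final) fails the environment for rule 2, so it stays [r].

[tizuʒur]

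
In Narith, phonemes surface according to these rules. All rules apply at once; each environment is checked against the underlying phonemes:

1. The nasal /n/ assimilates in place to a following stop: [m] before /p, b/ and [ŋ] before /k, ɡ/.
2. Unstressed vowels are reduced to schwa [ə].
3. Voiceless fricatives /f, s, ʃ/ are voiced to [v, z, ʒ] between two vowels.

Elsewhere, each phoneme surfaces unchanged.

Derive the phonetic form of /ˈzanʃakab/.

/z/ — not in any rule's target class → [z].
/a/ — between /z/ and /n/; rule 2 does not apply here → [a].
/n/ (between /a/ and /ʃ/) is in the target of rule 1 but the environment (before a labial or velar stop) is not met → [n].
/ʃ/ (between /n/ and /a/): rule 3 targets it, but not between two vowels → unchanged [ʃ].
/a/ meets the environment for rule 2 (in an unstressed syllable) → [ə].
/k/ (between /a/ and /a/): no rule targets it → [k].
/a/ (between /k/ and /b/): in an unstressed syllable, so rule 2 applies → [ə].
/b/ stays [b].

[ˈzanʃəkəb]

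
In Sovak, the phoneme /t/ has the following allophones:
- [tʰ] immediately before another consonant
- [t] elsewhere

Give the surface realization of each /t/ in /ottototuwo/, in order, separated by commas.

Occurrence 1 (position 2): immediately before another consonant → [tʰ].
Occurrence 2 (position 3): no conditioning environment matches → elsewhere allophone [t].
Occurrence 3 (position 5): no conditioning environment matches → elsewhere allophone [t].
Occurrence 4 (position 7): no conditioning environment matches → elsewhere allophone [t].

[tʰ], [t], [t], [t]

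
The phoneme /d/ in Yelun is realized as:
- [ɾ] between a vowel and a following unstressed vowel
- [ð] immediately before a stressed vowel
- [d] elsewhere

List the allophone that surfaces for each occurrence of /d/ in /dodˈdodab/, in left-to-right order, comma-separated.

Occurrence 1 (position 1): no conditioning environment matches → elsewhere allophone [d].
Occurrence 2 (position 3): no conditioning environment matches → elsewhere allophone [d].
Occurrence 3 (position 4): immediately before a stressed vowel → [ð].
Occurrence 4 (position 6): between a vowel and a following unstressed vowel → [ɾ].

[d], [d], [ð], [ɾ]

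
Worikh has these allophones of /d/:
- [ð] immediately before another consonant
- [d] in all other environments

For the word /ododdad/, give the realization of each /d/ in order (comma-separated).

[d], [ð], [d], [d]

Occurrence 1 (position 2): no conditioning environment matches → elsewhere allophone [d].
Occurrence 2 (position 4): immediately before another consonant → [ð].
Occurrence 3 (position 5): no conditioning environment matches → elsewhere allophone [d].
Occurrence 4 (position 7): no conditioning environment matches → elsewhere allophone [d].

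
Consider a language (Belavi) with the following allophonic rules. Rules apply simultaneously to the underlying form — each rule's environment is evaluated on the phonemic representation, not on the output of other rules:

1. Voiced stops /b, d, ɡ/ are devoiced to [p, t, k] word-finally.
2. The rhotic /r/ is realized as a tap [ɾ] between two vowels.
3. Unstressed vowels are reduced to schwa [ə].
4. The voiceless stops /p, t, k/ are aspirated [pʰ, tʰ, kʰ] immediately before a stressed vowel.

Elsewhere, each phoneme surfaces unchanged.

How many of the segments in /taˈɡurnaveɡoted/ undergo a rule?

Segments that undergo a rule: /a/ → [ə] (rule 3); /a/ → [ə] (rule 3); /e/ → [ə] (rule 3); /o/ → [ə] (rule 3); /e/ → [ə] (rule 3); /d/ → [t] (rule 1).
All other segments surface unchanged.

6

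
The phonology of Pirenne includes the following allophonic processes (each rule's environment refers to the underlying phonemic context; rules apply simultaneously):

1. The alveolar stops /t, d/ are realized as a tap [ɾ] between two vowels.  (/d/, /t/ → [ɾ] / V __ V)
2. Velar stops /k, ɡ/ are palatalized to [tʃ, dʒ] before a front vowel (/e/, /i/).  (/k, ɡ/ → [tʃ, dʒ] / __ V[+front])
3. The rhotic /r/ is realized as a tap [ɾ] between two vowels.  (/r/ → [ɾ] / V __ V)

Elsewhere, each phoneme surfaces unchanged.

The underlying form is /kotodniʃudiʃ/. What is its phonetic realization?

/k/ — word-initial; rule 2 does not apply here → [k].
/t/ — between /o/ and /o/, between two vowels — surfaces as [ɾ] (rule 1).
/d/ (between /o/ and /n/) fails the environment for rule 1, so it stays [d].
/d/ (between /u/ and /i/): between two vowels, so rule 1 applies → [ɾ].

[koɾodniʃuɾiʃ]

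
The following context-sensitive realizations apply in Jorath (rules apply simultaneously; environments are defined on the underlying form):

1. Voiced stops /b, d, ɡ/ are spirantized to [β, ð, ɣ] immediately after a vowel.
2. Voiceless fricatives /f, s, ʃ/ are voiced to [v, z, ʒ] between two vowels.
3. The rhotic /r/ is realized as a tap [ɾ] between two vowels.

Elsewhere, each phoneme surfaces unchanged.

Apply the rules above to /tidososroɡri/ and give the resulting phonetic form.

/t/ stays [t].
/i/ (between /t/ and /d/): no rule targets it → [i].
/d/ meets the environment for rule 1 (immediately after a vowel) → [ð].
/o/ (between /d/ and /s/) is unaffected → [o].
/s/ (between /o/ and /o/): between two vowels, so rule 2 applies → [z].
/o/ stays [o].
/s/ (between /o/ and /r/) fails the environment for rule 2, so it stays [s].
/r/ (between /s/ and /o/) is in the target of rule 3 but the environment (between two vowels) is not met → [r].
/o/ stays [o].
/ɡ/ meets the environment for rule 1 (immediately after a vowel) → [ɣ].
/r/ — between /ɡ/ and /i/; rule 3 does not apply here → [r].
/i/ (word-final) is unaffected → [i].

[tiðozosroɣri]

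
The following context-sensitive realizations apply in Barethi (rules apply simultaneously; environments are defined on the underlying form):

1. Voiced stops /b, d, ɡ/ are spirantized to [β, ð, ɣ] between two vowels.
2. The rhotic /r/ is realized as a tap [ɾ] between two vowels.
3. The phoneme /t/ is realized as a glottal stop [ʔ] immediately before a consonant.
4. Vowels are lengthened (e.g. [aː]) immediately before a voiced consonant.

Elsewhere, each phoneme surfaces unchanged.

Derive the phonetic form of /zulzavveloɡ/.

/u/ (between /z/ and /l/) occurs before a voiced consonant → [uː] by rule 4.
Rule 4 applies to /a/ (between /z/ and /v/: before a voiced consonant) → [aː].
/e/ (between /v/ and /l/): before a voiced consonant, so rule 4 applies → [eː].
/o/ — between /l/ and /ɡ/, before a voiced consonant — surfaces as [oː] (rule 4).
/ɡ/ (word-final): rule 1 targets it, but not between two vowels → unchanged [ɡ].

[zuːlzaːvveːloːɡ]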